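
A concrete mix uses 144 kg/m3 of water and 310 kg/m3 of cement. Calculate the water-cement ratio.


w/c = water / cement
w/c = 144 / 310 = 0.465

0.465


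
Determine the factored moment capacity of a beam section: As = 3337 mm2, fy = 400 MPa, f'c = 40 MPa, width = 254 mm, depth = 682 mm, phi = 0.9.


a = As * fy / (0.85 * f'c * b)
= 3337 * 400 / (0.85 * 40 * 254)
= 154.5623 mm
Mn = As * fy * (d - a/2) / 10^6
= 807.1787 kN-m
phi*Mn = 0.9 * 807.1787 = 726.46 kN-m

726.46


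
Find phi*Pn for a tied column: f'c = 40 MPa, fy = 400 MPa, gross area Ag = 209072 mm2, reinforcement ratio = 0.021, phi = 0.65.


Ast = rho * Ag = 0.021 * 209072 = 4390.512 mm2
phi*Pn = 0.65 * 0.80 * (0.85 * 40 * (209072 - 4390.512) + 400 * 4390.512) / 1000
= 4532.0 kN

4532.0


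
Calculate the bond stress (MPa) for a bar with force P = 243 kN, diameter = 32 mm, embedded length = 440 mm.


u = P / (pi * db * ld)
= 243 * 1000 / (pi * 32 * 440)
= 5.494 MPa

5.494


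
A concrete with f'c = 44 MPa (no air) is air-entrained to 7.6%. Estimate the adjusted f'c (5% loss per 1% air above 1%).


Strength loss = (7.6 - 1) * 5 = 33.0%
f'c = 44 * (1 - 33.0/100)
= 29.48 MPa

29.48


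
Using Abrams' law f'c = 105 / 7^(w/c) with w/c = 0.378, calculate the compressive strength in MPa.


f'c = 105 / 7^0.378
= 105 / 2.087
= 50.32 MPa

50.32


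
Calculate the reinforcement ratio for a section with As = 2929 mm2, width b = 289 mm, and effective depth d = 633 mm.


rho = As / (b * d)
= 2929 / (289 * 633)
= 0.016

0.016


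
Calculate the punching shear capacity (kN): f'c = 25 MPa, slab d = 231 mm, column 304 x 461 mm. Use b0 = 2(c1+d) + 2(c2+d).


b0 = 2*(304 + 231) + 2*(461 + 231) = 2454 mm
Vc = 0.33 * sqrt(25) * 2454 * 231 / 1000
= 935.34 kN

935.34


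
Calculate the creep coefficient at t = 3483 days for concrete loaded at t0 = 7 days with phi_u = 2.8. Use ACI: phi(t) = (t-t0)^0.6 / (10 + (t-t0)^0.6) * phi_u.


dt = 3483 - 7 = 3476
phi = 3476^0.6 / (10 + 3476^0.6) * 2.8
= 2.605

2.605


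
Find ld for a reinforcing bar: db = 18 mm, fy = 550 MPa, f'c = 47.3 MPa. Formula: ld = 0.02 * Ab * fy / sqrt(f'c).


Ab = pi * 18^2 / 4 = 254.469 mm2
ld = 0.02 * 254.469 * 550 / sqrt(47.3)
= 407.0 mm

407.0


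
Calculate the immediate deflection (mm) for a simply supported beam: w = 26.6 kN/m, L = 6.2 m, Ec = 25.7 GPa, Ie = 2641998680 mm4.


Convert: L = 6.2 m = 6200 mm, Ec = 25.7 GPa = 25700 MPa
delta = 5 * 26.6 * 6200^4 / (384 * 25700 * 2641998680)
= 7.54 mm

7.54


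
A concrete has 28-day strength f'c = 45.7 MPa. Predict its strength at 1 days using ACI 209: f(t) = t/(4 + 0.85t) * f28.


f(1) = 1 / (4 + 0.85 * 1) * 45.7
= 1 / 4.85 * 45.7
= 9.42 MPa

9.42


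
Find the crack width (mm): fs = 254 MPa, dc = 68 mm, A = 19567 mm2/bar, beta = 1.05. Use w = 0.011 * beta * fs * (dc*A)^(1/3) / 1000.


w = 0.011 * beta * fs * (dc * A)^(1/3) / 1000
= 0.011 * 1.05 * 254 * (68 * 19567)^(1/3) / 1000
= 0.323 mm

0.323


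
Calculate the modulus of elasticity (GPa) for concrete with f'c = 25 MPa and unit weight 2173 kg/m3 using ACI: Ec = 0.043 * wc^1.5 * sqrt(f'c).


Ec = 0.043 * 2173^1.5 * sqrt(25) / 1000
= 21.78 GPa

21.78


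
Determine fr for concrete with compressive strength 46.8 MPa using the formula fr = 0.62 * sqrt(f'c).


fr = 0.62 * sqrt(46.8)
= 4.241 MPa

4.241


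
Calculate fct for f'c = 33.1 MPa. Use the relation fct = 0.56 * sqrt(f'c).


fct = 0.56 * sqrt(33.1)
= 0.56 * 5.753
= 3.222 MPa

3.222


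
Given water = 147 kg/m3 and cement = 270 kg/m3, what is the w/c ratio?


w/c = water / cement
w/c = 147 / 270 = 0.544

0.544


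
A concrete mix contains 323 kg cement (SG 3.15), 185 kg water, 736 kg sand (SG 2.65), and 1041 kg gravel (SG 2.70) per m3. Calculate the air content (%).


Vol cement = 323 / (3.15 * 1000) = 0.10254 m3
Vol water = 185 / 1000 = 0.185 m3
Vol sand = 736 / (2.65 * 1000) = 0.277736 m3
Vol gravel = 1041 / (2.70 * 1000) = 0.385556 m3
Total solid + water volume = 0.950831 m3
Air = (1 - 0.950831) * 100 = 4.92%

4.92


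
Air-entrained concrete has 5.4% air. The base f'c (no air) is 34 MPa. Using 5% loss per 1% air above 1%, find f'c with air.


Strength loss = (5.4 - 1) * 5 = 22.0%
f'c = 34 * (1 - 22.0/100)
= 26.52 MPa

26.52


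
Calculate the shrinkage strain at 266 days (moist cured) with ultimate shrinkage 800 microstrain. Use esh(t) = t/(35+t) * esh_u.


esh(266) = 266 / (35 + 266) * 800
= 266 / 301 * 800
= 707.0 microstrain

707.0


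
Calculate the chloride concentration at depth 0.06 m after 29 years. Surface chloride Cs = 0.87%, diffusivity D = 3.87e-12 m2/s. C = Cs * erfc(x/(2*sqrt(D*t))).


t_seconds = 29 * 365.25 * 24 * 3600 = 915170400.0 s
arg = 0.06 / (2 * sqrt(3.87e-12 * 915170400.0))
= 0.5041
erfc(0.5041) = 0.4759
C = 0.87 * 0.4759 = 0.414%

0.414


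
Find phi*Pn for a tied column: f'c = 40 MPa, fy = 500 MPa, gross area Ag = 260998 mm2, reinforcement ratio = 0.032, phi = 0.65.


Ast = rho * Ag = 0.032 * 260998 = 8351.936 mm2
phi*Pn = 0.65 * 0.80 * (0.85 * 40 * (260998 - 8351.936) + 500 * 8351.936) / 1000
= 6638.29 kN

6638.29


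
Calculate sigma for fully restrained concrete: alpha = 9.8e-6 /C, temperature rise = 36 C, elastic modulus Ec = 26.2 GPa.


sigma = alpha * dT * Ec
= 9.8e-6 * 36 * 26.2 * 1000
= 9.243 MPa

9.243


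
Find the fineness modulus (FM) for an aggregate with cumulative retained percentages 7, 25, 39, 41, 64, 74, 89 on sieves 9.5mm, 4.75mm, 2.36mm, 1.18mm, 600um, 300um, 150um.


FM = sum(cumulative % retained) / 100
= 339 / 100
= 3.39

3.39


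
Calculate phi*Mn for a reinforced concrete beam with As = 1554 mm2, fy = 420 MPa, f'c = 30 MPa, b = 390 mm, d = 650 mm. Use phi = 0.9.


a = As * fy / (0.85 * f'c * b)
= 1554 * 420 / (0.85 * 30 * 390)
= 65.629 mm
Mn = As * fy * (d - a/2) / 10^6
= 402.8246 kN-m
phi*Mn = 0.9 * 402.8246 = 362.54 kN-m

362.54


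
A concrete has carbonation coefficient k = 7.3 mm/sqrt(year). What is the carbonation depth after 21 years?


depth = k * sqrt(t)
= 7.3 * sqrt(21)
= 33.45 mm

33.45


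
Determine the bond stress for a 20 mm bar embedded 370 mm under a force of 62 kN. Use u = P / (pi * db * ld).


u = P / (pi * db * ld)
= 62 * 1000 / (pi * 20 * 370)
= 2.667 MPa

2.667


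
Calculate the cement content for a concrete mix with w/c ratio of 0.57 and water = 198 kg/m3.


Cement = water / (w/c)
= 198 / 0.57
= 347.4 kg/m3

347.4


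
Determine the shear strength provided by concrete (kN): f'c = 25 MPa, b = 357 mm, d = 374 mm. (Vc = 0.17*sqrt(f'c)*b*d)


Vc = 0.17 * sqrt(25) * 357 * 374 / 1000
= 113.49 kN

113.49


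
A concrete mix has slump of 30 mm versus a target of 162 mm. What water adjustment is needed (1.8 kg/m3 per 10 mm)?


Difference = 162 - 30 = 132 mm
Water adjustment = 132 * 1.8 / 10 = 23.8 kg/m3

23.8


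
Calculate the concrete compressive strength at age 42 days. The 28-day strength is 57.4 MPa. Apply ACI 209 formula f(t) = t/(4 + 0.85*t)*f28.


f(42) = 42 / (4 + 0.85 * 42) * 57.4
= 42 / 39.7 * 57.4
= 60.73 MPa

60.73


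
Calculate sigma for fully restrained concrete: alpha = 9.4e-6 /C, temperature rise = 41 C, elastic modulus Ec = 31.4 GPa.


sigma = alpha * dT * Ec
= 9.4e-6 * 41 * 31.4 * 1000
= 12.102 MPa

12.102


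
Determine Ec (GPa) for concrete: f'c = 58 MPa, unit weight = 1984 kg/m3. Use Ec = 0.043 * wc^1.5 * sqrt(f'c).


Ec = 0.043 * 1984^1.5 * sqrt(58) / 1000
= 28.94 GPa

28.94


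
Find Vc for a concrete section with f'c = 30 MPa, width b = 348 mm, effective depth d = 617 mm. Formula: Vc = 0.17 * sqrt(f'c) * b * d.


Vc = 0.17 * sqrt(30) * 348 * 617 / 1000
= 199.93 kN

199.93


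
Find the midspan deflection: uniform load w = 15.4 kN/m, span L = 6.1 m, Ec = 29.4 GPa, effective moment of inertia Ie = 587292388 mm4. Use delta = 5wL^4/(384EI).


Convert: L = 6.1 m = 6100 mm, Ec = 29.4 GPa = 29400 MPa
delta = 5 * 15.4 * 6100^4 / (384 * 29400 * 587292388)
= 16.08 mm

16.08


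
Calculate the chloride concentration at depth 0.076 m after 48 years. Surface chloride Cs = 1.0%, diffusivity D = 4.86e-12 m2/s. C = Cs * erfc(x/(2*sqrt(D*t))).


t_seconds = 48 * 365.25 * 24 * 3600 = 1514764800.0 s
arg = 0.076 / (2 * sqrt(4.86e-12 * 1514764800.0))
= 0.4429
erfc(0.4429) = 0.5311
C = 1.0 * 0.5311 = 0.5311%

0.5311


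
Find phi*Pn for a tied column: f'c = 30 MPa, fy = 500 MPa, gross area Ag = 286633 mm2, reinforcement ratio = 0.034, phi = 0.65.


Ast = rho * Ag = 0.034 * 286633 = 9745.522 mm2
phi*Pn = 0.65 * 0.80 * (0.85 * 30 * (286633 - 9745.522) + 500 * 9745.522) / 1000
= 6205.36 kN

6205.36


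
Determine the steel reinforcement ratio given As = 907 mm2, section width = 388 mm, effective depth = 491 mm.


rho = As / (b * d)
= 907 / (388 * 491)
= 0.0048

0.0048


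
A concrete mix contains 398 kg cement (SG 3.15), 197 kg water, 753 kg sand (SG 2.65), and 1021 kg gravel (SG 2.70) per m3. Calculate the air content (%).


Vol cement = 398 / (3.15 * 1000) = 0.126349 m3
Vol water = 197 / 1000 = 0.197 m3
Vol sand = 753 / (2.65 * 1000) = 0.284151 m3
Vol gravel = 1021 / (2.70 * 1000) = 0.378148 m3
Total solid + water volume = 0.985648 m3
Air = (1 - 0.985648) * 100 = 1.44%

1.44


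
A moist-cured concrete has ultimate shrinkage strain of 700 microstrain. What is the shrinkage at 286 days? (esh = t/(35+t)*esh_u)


esh(286) = 286 / (35 + 286) * 700
= 286 / 321 * 700
= 623.7 microstrain

623.7


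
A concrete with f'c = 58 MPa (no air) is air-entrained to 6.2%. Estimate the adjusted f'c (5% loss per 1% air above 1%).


Strength loss = (6.2 - 1) * 5 = 26.0%
f'c = 58 * (1 - 26.0/100)
= 42.92 MPa

42.92


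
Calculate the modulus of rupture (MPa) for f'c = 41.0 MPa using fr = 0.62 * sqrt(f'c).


fr = 0.62 * sqrt(41.0)
= 3.97 MPa

3.97


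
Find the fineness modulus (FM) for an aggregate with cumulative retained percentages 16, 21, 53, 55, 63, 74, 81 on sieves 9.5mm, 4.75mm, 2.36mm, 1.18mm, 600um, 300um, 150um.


FM = sum(cumulative % retained) / 100
= 363 / 100
= 3.63

3.63


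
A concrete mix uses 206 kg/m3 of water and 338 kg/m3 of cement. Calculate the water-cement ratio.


w/c = water / cement
w/c = 206 / 338 = 0.609

0.609


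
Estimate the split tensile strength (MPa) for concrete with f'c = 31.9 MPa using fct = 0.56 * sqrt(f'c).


fct = 0.56 * sqrt(31.9)
= 0.56 * 5.648
= 3.163 MPa

3.163


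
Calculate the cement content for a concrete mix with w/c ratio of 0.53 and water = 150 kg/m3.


Cement = water / (w/c)
= 150 / 0.53
= 283.0 kg/m3

283.0


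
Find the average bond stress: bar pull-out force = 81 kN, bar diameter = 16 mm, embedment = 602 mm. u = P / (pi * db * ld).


u = P / (pi * db * ld)
= 81 * 1000 / (pi * 16 * 602)
= 2.677 MPa

2.677


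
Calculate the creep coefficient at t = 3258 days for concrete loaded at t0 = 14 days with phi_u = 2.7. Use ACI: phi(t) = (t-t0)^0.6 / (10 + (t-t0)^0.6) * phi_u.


dt = 3258 - 14 = 3244
phi = 3244^0.6 / (10 + 3244^0.6) * 2.7
= 2.504

2.504


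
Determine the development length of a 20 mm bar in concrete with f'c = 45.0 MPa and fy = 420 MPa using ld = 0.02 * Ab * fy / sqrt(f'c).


Ab = pi * 20^2 / 4 = 314.159 mm2
ld = 0.02 * 314.159 * 420 / sqrt(45.0)
= 393.4 mm

393.4


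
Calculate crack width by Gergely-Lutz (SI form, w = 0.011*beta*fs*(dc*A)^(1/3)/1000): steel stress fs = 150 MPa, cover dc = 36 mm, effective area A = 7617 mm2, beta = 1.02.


w = 0.011 * beta * fs * (dc * A)^(1/3) / 1000
= 0.011 * 1.02 * 150 * (36 * 7617)^(1/3) / 1000
= 0.109 mm

0.109


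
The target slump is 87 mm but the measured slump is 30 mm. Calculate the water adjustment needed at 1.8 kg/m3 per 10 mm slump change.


Difference = 87 - 30 = 57 mm
Water adjustment = 57 * 1.8 / 10 = 10.3 kg/m3

10.3


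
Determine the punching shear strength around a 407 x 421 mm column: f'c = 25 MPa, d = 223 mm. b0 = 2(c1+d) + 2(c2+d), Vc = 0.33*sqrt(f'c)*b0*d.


b0 = 2*(407 + 223) + 2*(421 + 223) = 2548 mm
Vc = 0.33 * sqrt(25) * 2548 * 223 / 1000
= 937.54 kN

937.54


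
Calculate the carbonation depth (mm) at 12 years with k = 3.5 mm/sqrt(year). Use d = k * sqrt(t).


depth = k * sqrt(t)
= 3.5 * sqrt(12)
= 12.12 mm

12.12


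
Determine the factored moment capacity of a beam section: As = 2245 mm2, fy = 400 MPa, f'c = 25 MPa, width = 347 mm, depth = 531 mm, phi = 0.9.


a = As * fy / (0.85 * f'c * b)
= 2245 * 400 / (0.85 * 25 * 347)
= 121.7834 mm
Mn = As * fy * (d - a/2) / 10^6
= 422.1573 kN-m
phi*Mn = 0.9 * 422.1573 = 379.94 kN-m

379.94


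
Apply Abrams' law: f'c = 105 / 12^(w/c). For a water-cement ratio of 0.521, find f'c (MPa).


f'c = 105 / 12^0.521
= 105 / 3.65
= 28.77 MPa

28.77


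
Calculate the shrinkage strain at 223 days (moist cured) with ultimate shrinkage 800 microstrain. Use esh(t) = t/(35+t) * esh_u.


esh(223) = 223 / (35 + 223) * 800
= 223 / 258 * 800
= 691.5 microstrain

691.5


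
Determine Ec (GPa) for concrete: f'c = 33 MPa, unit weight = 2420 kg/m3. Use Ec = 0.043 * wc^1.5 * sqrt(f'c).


Ec = 0.043 * 2420^1.5 * sqrt(33) / 1000
= 29.41 GPa

29.41


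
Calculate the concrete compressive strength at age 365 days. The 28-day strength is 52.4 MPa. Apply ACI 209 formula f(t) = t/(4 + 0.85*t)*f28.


f(365) = 365 / (4 + 0.85 * 365) * 52.4
= 365 / 314.25 * 52.4
= 60.86 MPa

60.86


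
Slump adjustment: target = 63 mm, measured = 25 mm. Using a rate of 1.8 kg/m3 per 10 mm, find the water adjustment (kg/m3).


Difference = 63 - 25 = 38 mm
Water adjustment = 38 * 1.8 / 10 = 6.8 kg/m3

6.8


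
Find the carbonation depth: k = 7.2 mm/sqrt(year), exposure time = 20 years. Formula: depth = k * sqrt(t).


depth = k * sqrt(t)
= 7.2 * sqrt(20)
= 32.2 mm

32.2


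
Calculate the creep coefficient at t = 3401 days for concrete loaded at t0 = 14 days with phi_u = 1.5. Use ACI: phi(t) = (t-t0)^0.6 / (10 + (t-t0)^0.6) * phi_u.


dt = 3401 - 14 = 3387
phi = 3387^0.6 / (10 + 3387^0.6) * 1.5
= 1.394

1.394


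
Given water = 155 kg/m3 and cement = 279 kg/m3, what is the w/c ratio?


w/c = water / cement
w/c = 155 / 279 = 0.556

0.556


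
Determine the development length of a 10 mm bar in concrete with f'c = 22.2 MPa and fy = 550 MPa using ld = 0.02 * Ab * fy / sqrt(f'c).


Ab = pi * 10^2 / 4 = 78.54 mm2
ld = 0.02 * 78.54 * 550 / sqrt(22.2)
= 183.4 mm

183.4


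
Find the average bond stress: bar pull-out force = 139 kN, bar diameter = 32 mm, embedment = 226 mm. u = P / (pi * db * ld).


u = P / (pi * db * ld)
= 139 * 1000 / (pi * 32 * 226)
= 6.118 MPa

6.118


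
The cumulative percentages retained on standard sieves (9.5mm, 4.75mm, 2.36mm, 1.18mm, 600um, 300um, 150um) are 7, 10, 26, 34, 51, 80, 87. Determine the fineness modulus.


FM = sum(cumulative % retained) / 100
= 295 / 100
= 2.95

2.95


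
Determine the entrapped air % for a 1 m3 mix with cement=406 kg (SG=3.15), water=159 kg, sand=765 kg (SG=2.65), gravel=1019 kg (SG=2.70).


Vol cement = 406 / (3.15 * 1000) = 0.128889 m3
Vol water = 159 / 1000 = 0.159 m3
Vol sand = 765 / (2.65 * 1000) = 0.288679 m3
Vol gravel = 1019 / (2.70 * 1000) = 0.377407 m3
Total solid + water volume = 0.953976 m3
Air = (1 - 0.953976) * 100 = 4.6%

4.6


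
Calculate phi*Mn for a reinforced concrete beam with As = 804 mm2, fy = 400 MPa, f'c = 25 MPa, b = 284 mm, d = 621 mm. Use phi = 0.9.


a = As * fy / (0.85 * f'c * b)
= 804 * 400 / (0.85 * 25 * 284)
= 53.2891 mm
Mn = As * fy * (d - a/2) / 10^6
= 191.1447 kN-m
phi*Mn = 0.9 * 191.1447 = 172.03 kN-m

172.03


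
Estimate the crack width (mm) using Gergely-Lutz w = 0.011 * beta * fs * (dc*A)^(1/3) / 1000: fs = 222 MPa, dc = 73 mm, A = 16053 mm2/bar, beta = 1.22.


w = 0.011 * beta * fs * (dc * A)^(1/3) / 1000
= 0.011 * 1.22 * 222 * (73 * 16053)^(1/3) / 1000
= 0.314 mm

0.314


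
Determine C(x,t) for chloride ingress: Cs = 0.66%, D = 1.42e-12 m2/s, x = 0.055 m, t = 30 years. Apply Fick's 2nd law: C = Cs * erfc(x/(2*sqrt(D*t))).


t_seconds = 30 * 365.25 * 24 * 3600 = 946728000.0 s
arg = 0.055 / (2 * sqrt(1.42e-12 * 946728000.0))
= 0.75
erfc(0.75) = 0.2888
C = 0.66 * 0.2888 = 0.1906%

0.1906


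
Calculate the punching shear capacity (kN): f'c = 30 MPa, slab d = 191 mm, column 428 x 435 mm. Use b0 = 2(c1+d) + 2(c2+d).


b0 = 2*(428 + 191) + 2*(435 + 191) = 2490 mm
Vc = 0.33 * sqrt(30) * 2490 * 191 / 1000
= 859.62 kN

859.62


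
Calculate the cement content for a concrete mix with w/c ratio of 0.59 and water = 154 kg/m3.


Cement = water / (w/c)
= 154 / 0.59
= 261.0 kg/m3

261.0


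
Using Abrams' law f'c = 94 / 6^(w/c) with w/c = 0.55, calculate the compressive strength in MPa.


f'c = 94 / 6^0.55
= 94 / 2.679
= 35.09 MPa

35.09


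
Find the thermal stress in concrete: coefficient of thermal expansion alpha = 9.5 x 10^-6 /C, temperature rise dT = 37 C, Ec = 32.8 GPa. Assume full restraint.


sigma = alpha * dT * Ec
= 9.5e-6 * 37 * 32.8 * 1000
= 11.529 MPa

11.529


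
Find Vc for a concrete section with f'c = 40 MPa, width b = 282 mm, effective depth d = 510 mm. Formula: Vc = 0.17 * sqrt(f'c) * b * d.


Vc = 0.17 * sqrt(40) * 282 * 510 / 1000
= 154.63 kN

154.63


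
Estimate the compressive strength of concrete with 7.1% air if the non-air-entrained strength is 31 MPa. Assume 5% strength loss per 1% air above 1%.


Strength loss = (7.1 - 1) * 5 = 30.5%
f'c = 31 * (1 - 30.5/100)
= 21.55 MPa

21.55


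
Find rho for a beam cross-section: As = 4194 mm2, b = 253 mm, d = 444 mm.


rho = As / (b * d)
= 4194 / (253 * 444)
= 0.0373

0.0373


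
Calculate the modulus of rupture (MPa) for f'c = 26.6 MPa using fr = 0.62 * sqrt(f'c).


fr = 0.62 * sqrt(26.6)
= 3.198 MPa

3.198


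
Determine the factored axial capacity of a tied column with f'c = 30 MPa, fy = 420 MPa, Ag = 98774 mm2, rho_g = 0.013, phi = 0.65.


Ast = rho * Ag = 0.013 * 98774 = 1284.062 mm2
phi*Pn = 0.65 * 0.80 * (0.85 * 30 * (98774 - 1284.062) + 420 * 1284.062) / 1000
= 1573.16 kN

1573.16


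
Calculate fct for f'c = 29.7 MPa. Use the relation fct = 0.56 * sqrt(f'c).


fct = 0.56 * sqrt(29.7)
= 0.56 * 5.45
= 3.052 MPa

3.052


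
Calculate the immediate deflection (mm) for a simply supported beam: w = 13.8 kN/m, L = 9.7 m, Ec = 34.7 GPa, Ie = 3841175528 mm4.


Convert: L = 9.7 m = 9700 mm, Ec = 34.7 GPa = 34700 MPa
delta = 5 * 13.8 * 9700^4 / (384 * 34700 * 3841175528)
= 11.93 mm

11.93


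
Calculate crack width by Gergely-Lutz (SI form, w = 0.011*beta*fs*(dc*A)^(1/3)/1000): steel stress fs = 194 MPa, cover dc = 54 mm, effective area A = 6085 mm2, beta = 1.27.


w = 0.011 * beta * fs * (dc * A)^(1/3) / 1000
= 0.011 * 1.27 * 194 * (54 * 6085)^(1/3) / 1000
= 0.187 mm

0.187


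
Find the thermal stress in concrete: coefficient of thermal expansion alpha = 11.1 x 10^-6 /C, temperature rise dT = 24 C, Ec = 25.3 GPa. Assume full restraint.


sigma = alpha * dT * Ec
= 11.1e-6 * 24 * 25.3 * 1000
= 6.74 MPa

6.74


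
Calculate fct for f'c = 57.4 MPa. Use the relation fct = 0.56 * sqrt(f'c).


fct = 0.56 * sqrt(57.4)
= 0.56 * 7.576
= 4.243 MPa

4.243


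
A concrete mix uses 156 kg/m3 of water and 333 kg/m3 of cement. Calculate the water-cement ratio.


w/c = water / cement
w/c = 156 / 333 = 0.468

0.468


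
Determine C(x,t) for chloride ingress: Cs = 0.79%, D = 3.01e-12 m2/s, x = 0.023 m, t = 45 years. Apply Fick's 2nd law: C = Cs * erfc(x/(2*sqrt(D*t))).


t_seconds = 45 * 365.25 * 24 * 3600 = 1420092000.0 s
arg = 0.023 / (2 * sqrt(3.01e-12 * 1420092000.0))
= 0.1759
erfc(0.1759) = 0.8036
C = 0.79 * 0.8036 = 0.6348%

0.6348


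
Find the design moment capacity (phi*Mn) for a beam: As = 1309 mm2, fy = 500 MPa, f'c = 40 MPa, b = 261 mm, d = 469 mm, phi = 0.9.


a = As * fy / (0.85 * f'c * b)
= 1309 * 500 / (0.85 * 40 * 261)
= 73.7548 mm
Mn = As * fy * (d - a/2) / 10^6
= 282.8242 kN-m
phi*Mn = 0.9 * 282.8242 = 254.54 kN-m

254.54


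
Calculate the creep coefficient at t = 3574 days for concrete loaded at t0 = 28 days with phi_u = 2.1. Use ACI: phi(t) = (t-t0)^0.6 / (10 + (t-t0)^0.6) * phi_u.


dt = 3574 - 28 = 3546
phi = 3546^0.6 / (10 + 3546^0.6) * 2.1
= 1.955

1.955


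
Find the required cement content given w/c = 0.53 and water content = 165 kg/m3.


Cement = water / (w/c)
= 165 / 0.53
= 311.3 kg/m3

311.3


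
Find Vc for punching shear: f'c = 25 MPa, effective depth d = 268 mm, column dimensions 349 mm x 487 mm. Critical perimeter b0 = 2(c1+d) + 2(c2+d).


b0 = 2*(349 + 268) + 2*(487 + 268) = 2744 mm
Vc = 0.33 * sqrt(25) * 2744 * 268 / 1000
= 1213.4 kN

1213.4


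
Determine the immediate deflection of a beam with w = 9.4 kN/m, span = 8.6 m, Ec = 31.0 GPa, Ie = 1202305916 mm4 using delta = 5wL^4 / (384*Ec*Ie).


Convert: L = 8.6 m = 8600 mm, Ec = 31.0 GPa = 31000 MPa
delta = 5 * 9.4 * 8600^4 / (384 * 31000 * 1202305916)
= 17.96 mm

17.96


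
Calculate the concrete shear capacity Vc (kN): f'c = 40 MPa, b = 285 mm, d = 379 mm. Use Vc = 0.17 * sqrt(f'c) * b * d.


Vc = 0.17 * sqrt(40) * 285 * 379 / 1000
= 116.13 kN

116.13


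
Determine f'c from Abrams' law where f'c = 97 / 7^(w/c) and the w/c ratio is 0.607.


f'c = 97 / 7^0.607
= 97 / 3.258
= 29.77 MPa

29.77


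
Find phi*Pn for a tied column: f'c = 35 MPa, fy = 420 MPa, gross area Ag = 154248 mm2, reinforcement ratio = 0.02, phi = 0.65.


Ast = rho * Ag = 0.02 * 154248 = 3084.96 mm2
phi*Pn = 0.65 * 0.80 * (0.85 * 35 * (154248 - 3084.96) + 420 * 3084.96) / 1000
= 3012.25 kN

3012.25


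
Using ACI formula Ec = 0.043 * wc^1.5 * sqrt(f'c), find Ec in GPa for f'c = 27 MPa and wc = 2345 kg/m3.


Ec = 0.043 * 2345^1.5 * sqrt(27) / 1000
= 25.37 GPa

25.37


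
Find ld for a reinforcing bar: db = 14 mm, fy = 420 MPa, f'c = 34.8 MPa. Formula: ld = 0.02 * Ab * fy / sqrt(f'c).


Ab = pi * 14^2 / 4 = 153.938 mm2
ld = 0.02 * 153.938 * 420 / sqrt(34.8)
= 219.2 mm

219.2


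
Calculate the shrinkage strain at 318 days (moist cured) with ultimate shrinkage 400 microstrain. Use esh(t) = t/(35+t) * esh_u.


esh(318) = 318 / (35 + 318) * 400
= 318 / 353 * 400
= 360.3 microstrain

360.3


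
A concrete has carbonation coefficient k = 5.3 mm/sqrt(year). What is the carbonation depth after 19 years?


depth = k * sqrt(t)
= 5.3 * sqrt(19)
= 23.1 mm

23.1


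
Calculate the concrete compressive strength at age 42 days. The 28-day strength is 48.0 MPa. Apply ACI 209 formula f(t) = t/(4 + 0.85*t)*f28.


f(42) = 42 / (4 + 0.85 * 42) * 48.0
= 42 / 39.7 * 48.0
= 50.78 MPa

50.78


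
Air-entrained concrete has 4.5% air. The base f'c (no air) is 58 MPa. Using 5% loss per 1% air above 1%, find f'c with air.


Strength loss = (4.5 - 1) * 5 = 17.5%
f'c = 58 * (1 - 17.5/100)
= 47.85 MPa

47.85


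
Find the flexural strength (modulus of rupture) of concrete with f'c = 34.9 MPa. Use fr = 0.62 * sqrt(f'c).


fr = 0.62 * sqrt(34.9)
= 3.663 MPa

3.663


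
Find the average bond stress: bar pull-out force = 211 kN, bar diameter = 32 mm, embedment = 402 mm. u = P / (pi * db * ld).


u = P / (pi * db * ld)
= 211 * 1000 / (pi * 32 * 402)
= 5.221 MPa

5.221


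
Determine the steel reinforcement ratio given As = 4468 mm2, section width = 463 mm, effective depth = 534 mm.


rho = As / (b * d)
= 4468 / (463 * 534)
= 0.0181

0.0181


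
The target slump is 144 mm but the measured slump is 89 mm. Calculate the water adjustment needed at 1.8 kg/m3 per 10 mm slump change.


Difference = 144 - 89 = 55 mm
Water adjustment = 55 * 1.8 / 10 = 9.9 kg/m3

9.9


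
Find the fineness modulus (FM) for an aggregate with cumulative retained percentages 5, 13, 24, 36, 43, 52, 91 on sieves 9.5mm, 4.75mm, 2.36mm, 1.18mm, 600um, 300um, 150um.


FM = sum(cumulative % retained) / 100
= 264 / 100
= 2.64

2.64


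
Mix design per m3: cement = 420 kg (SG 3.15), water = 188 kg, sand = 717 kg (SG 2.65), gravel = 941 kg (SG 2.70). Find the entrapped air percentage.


Vol cement = 420 / (3.15 * 1000) = 0.133333 m3
Vol water = 188 / 1000 = 0.188 m3
Vol sand = 717 / (2.65 * 1000) = 0.270566 m3
Vol gravel = 941 / (2.70 * 1000) = 0.348519 m3
Total solid + water volume = 0.940418 m3
Air = (1 - 0.940418) * 100 = 5.96%

5.96


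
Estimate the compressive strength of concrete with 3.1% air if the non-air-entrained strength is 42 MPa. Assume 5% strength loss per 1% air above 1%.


Strength loss = (3.1 - 1) * 5 = 10.5%
f'c = 42 * (1 - 10.5/100)
= 37.59 MPa

37.59


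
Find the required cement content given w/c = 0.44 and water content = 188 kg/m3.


Cement = water / (w/c)
= 188 / 0.44
= 427.3 kg/m3

427.3


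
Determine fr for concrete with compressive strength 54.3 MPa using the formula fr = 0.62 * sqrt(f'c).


fr = 0.62 * sqrt(54.3)
= 4.569 MPa

4.569


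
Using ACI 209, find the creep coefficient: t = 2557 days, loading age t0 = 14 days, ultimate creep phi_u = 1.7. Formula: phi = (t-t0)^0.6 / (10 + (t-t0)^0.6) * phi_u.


dt = 2557 - 14 = 2543
phi = 2543^0.6 / (10 + 2543^0.6) * 1.7
= 1.559

1.559


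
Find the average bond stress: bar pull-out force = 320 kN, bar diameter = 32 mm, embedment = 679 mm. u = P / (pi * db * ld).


u = P / (pi * db * ld)
= 320 * 1000 / (pi * 32 * 679)
= 4.688 MPa

4.688


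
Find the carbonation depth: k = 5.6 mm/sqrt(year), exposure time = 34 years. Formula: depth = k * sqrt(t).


depth = k * sqrt(t)
= 5.6 * sqrt(34)
= 32.65 mm

32.65


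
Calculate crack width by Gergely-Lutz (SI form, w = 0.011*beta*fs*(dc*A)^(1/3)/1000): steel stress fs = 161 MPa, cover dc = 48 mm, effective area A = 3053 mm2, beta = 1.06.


w = 0.011 * beta * fs * (dc * A)^(1/3) / 1000
= 0.011 * 1.06 * 161 * (48 * 3053)^(1/3) / 1000
= 0.099 mm

0.099


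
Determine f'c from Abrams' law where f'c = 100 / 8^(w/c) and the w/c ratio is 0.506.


f'c = 100 / 8^0.506
= 100 / 2.864
= 34.92 MPa

34.92


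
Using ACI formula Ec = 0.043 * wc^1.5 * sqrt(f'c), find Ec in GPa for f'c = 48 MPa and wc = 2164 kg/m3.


Ec = 0.043 * 2164^1.5 * sqrt(48) / 1000
= 29.99 GPa

29.99


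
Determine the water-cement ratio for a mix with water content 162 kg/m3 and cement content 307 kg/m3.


w/c = water / cement
w/c = 162 / 307 = 0.528

0.528


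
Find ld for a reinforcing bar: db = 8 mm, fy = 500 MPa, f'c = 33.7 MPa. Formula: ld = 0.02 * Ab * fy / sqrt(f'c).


Ab = pi * 8^2 / 4 = 50.265 mm2
ld = 0.02 * 50.265 * 500 / sqrt(33.7)
= 86.6 mm

86.6


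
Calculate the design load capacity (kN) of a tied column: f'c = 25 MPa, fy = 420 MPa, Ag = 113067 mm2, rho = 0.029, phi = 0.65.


Ast = rho * Ag = 0.029 * 113067 = 3278.943 mm2
phi*Pn = 0.65 * 0.80 * (0.85 * 25 * (113067 - 3278.943) + 420 * 3278.943) / 1000
= 1929.28 kN

1929.28


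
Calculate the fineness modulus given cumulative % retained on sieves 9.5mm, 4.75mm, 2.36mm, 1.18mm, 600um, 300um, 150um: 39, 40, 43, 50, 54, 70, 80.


FM = sum(cumulative % retained) / 100
= 376 / 100
= 3.76

3.76


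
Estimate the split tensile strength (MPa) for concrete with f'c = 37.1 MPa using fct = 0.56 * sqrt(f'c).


fct = 0.56 * sqrt(37.1)
= 0.56 * 6.091
= 3.411 MPa

3.411


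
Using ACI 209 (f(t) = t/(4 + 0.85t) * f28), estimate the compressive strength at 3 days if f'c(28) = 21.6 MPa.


f(3) = 3 / (4 + 0.85 * 3) * 21.6
= 3 / 6.55 * 21.6
= 9.89 MPa

9.89


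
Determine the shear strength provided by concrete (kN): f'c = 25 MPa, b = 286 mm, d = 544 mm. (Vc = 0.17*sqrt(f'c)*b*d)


Vc = 0.17 * sqrt(25) * 286 * 544 / 1000
= 132.25 kN

132.25


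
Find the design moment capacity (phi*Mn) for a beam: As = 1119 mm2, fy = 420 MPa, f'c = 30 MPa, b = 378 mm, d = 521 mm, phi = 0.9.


a = As * fy / (0.85 * f'c * b)
= 1119 * 420 / (0.85 * 30 * 378)
= 48.7582 mm
Mn = As * fy * (d - a/2) / 10^6
= 233.4019 kN-m
phi*Mn = 0.9 * 233.4019 = 210.06 kN-m

210.06


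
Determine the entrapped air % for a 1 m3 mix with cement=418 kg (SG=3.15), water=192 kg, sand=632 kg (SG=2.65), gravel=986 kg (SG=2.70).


Vol cement = 418 / (3.15 * 1000) = 0.132698 m3
Vol water = 192 / 1000 = 0.192 m3
Vol sand = 632 / (2.65 * 1000) = 0.238491 m3
Vol gravel = 986 / (2.70 * 1000) = 0.365185 m3
Total solid + water volume = 0.928374 m3
Air = (1 - 0.928374) * 100 = 7.16%

7.16


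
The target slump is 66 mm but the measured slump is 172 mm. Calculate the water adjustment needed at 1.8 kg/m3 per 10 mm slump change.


Difference = 66 - 172 = -106 mm
Water adjustment = -106 * 1.8 / 10 = -19.1 kg/m3

-19.1


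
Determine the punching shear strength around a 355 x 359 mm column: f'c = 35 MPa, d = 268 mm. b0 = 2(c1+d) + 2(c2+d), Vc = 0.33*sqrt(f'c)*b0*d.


b0 = 2*(355 + 268) + 2*(359 + 268) = 2500 mm
Vc = 0.33 * sqrt(35) * 2500 * 268 / 1000
= 1308.05 kN

1308.05


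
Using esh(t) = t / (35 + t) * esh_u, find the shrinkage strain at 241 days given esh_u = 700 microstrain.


esh(241) = 241 / (35 + 241) * 700
= 241 / 276 * 700
= 611.2 microstrain

611.2


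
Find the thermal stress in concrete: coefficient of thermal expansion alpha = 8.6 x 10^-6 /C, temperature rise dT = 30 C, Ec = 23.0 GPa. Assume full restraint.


sigma = alpha * dT * Ec
= 8.6e-6 * 30 * 23.0 * 1000
= 5.934 MPa

5.934


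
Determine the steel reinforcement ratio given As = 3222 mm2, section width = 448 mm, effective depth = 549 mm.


rho = As / (b * d)
= 3222 / (448 * 549)
= 0.0131

0.0131


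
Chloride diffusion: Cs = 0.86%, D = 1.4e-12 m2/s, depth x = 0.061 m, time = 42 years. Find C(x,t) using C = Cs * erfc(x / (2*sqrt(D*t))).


t_seconds = 42 * 365.25 * 24 * 3600 = 1325419200.0 s
arg = 0.061 / (2 * sqrt(1.4e-12 * 1325419200.0))
= 0.708
erfc(0.708) = 0.3167
C = 0.86 * 0.3167 = 0.2723%

0.2723


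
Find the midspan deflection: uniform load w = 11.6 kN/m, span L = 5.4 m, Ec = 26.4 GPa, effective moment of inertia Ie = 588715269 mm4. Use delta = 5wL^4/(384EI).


Convert: L = 5.4 m = 5400 mm, Ec = 26.4 GPa = 26400 MPa
delta = 5 * 11.6 * 5400^4 / (384 * 26400 * 588715269)
= 8.26 mm

8.26


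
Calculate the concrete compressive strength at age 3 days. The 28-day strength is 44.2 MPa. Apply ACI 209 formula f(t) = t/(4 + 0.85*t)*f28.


f(3) = 3 / (4 + 0.85 * 3) * 44.2
= 3 / 6.55 * 44.2
= 20.24 MPa

20.24


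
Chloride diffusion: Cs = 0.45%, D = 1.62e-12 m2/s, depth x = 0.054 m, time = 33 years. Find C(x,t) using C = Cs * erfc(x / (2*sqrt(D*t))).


t_seconds = 33 * 365.25 * 24 * 3600 = 1041400800.0 s
arg = 0.054 / (2 * sqrt(1.62e-12 * 1041400800.0))
= 0.6574
erfc(0.6574) = 0.3526
C = 0.45 * 0.3526 = 0.1587%

0.1587


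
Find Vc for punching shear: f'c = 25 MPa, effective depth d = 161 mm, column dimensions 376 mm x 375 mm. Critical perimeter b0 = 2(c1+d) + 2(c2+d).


b0 = 2*(376 + 161) + 2*(375 + 161) = 2146 mm
Vc = 0.33 * sqrt(25) * 2146 * 161 / 1000
= 570.08 kN

570.08


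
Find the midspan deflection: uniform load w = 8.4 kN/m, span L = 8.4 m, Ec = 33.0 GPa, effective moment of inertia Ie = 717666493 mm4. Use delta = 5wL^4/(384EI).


Convert: L = 8.4 m = 8400 mm, Ec = 33.0 GPa = 33000 MPa
delta = 5 * 8.4 * 8400^4 / (384 * 33000 * 717666493)
= 22.99 mm

22.99


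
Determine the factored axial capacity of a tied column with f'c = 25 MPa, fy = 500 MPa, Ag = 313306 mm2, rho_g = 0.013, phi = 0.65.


Ast = rho * Ag = 0.013 * 313306 = 4072.978 mm2
phi*Pn = 0.65 * 0.80 * (0.85 * 25 * (313306 - 4072.978) + 500 * 4072.978) / 1000
= 4476.0 kN

4476.0


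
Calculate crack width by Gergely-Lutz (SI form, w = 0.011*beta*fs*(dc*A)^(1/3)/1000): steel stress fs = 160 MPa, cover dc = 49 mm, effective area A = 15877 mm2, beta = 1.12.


w = 0.011 * beta * fs * (dc * A)^(1/3) / 1000
= 0.011 * 1.12 * 160 * (49 * 15877)^(1/3) / 1000
= 0.181 mm

0.181


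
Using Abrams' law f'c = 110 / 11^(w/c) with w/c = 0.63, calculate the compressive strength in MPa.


f'c = 110 / 11^0.63
= 110 / 4.53
= 24.28 MPa

24.28


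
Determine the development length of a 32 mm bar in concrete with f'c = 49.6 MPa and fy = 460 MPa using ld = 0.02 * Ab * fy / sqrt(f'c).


Ab = pi * 32^2 / 4 = 804.248 mm2
ld = 0.02 * 804.248 * 460 / sqrt(49.6)
= 1050.6 mm

1050.6


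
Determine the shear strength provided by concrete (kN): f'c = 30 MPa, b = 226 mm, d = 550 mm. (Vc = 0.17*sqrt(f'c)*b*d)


Vc = 0.17 * sqrt(30) * 226 * 550 / 1000
= 115.74 kN

115.74


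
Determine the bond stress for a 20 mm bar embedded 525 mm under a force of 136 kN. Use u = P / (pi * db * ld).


u = P / (pi * db * ld)
= 136 * 1000 / (pi * 20 * 525)
= 4.123 MPa

4.123


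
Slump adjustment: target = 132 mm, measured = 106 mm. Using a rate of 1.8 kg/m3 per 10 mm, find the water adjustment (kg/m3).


Difference = 132 - 106 = 26 mm
Water adjustment = 26 * 1.8 / 10 = 4.7 kg/m3

4.7


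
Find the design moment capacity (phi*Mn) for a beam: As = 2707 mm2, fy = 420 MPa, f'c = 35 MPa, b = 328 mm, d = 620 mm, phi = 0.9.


a = As * fy / (0.85 * f'c * b)
= 2707 * 420 / (0.85 * 35 * 328)
= 116.5136 mm
Mn = As * fy * (d - a/2) / 10^6
= 638.6683 kN-m
phi*Mn = 0.9 * 638.6683 = 574.8 kN-m

574.8


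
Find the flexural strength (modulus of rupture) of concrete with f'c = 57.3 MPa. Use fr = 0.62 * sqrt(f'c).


fr = 0.62 * sqrt(57.3)
= 4.693 MPa

4.693


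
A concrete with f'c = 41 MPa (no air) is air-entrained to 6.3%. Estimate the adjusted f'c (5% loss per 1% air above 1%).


Strength loss = (6.3 - 1) * 5 = 26.5%
f'c = 41 * (1 - 26.5/100)
= 30.13 MPa

30.13


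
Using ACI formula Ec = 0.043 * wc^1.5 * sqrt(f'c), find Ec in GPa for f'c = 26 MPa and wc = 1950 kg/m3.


Ec = 0.043 * 1950^1.5 * sqrt(26) / 1000
= 18.88 GPa

18.88


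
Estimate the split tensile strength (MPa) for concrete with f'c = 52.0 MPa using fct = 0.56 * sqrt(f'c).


fct = 0.56 * sqrt(52.0)
= 0.56 * 7.211
= 4.038 MPa

4.038


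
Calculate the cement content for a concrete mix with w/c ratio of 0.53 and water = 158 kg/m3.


Cement = water / (w/c)
= 158 / 0.53
= 298.1 kg/m3

298.1


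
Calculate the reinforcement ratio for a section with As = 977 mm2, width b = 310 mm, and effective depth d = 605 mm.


rho = As / (b * d)
= 977 / (310 * 605)
= 0.0052

0.0052


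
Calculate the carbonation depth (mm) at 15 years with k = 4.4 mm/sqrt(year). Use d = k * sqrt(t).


depth = k * sqrt(t)
= 4.4 * sqrt(15)
= 17.04 mm

17.04


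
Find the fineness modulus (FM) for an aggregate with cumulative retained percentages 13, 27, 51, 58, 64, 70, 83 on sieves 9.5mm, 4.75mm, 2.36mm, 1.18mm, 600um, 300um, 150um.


FM = sum(cumulative % retained) / 100
= 366 / 100
= 3.66

3.66


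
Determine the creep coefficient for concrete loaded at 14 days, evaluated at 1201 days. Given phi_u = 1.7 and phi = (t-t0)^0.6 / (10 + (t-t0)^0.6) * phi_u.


dt = 1201 - 14 = 1187
phi = 1187^0.6 / (10 + 1187^0.6) * 1.7
= 1.487

1.487


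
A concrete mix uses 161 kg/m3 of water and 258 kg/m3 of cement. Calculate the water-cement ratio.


w/c = water / cement
w/c = 161 / 258 = 0.624

0.624


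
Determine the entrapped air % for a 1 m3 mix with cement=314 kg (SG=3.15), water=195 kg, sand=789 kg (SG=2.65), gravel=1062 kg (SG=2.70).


Vol cement = 314 / (3.15 * 1000) = 0.099683 m3
Vol water = 195 / 1000 = 0.195 m3
Vol sand = 789 / (2.65 * 1000) = 0.297736 m3
Vol gravel = 1062 / (2.70 * 1000) = 0.393333 m3
Total solid + water volume = 0.985752 m3
Air = (1 - 0.985752) * 100 = 1.42%

1.42


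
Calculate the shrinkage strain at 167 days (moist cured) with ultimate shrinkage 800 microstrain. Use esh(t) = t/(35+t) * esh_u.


esh(167) = 167 / (35 + 167) * 800
= 167 / 202 * 800
= 661.4 microstrain

661.4


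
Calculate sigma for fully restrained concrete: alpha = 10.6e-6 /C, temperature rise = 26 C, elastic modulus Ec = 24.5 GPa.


sigma = alpha * dT * Ec
= 10.6e-6 * 26 * 24.5 * 1000
= 6.752 MPa

6.752


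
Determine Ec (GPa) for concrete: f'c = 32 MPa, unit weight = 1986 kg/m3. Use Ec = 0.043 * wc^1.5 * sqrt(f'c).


Ec = 0.043 * 1986^1.5 * sqrt(32) / 1000
= 21.53 GPa

21.53


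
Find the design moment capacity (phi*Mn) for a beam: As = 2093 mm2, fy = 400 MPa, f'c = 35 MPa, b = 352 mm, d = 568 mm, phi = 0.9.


a = As * fy / (0.85 * f'c * b)
= 2093 * 400 / (0.85 * 35 * 352)
= 79.9465 mm
Mn = As * fy * (d - a/2) / 10^6
= 442.064 kN-m
phi*Mn = 0.9 * 442.064 = 397.86 kN-m

397.86


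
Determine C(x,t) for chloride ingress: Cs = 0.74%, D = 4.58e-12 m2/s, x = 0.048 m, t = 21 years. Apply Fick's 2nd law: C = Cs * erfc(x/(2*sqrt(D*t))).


t_seconds = 21 * 365.25 * 24 * 3600 = 662709600.0 s
arg = 0.048 / (2 * sqrt(4.58e-12 * 662709600.0))
= 0.4356
erfc(0.4356) = 0.5378
C = 0.74 * 0.5378 = 0.398%

0.398


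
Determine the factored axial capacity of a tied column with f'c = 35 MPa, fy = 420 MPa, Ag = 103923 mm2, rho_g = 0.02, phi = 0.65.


Ast = rho * Ag = 0.02 * 103923 = 2078.46 mm2
phi*Pn = 0.65 * 0.80 * (0.85 * 35 * (103923 - 2078.46) + 420 * 2078.46) / 1000
= 2029.47 kN

2029.47


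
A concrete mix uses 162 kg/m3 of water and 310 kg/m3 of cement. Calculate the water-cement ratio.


w/c = water / cement
w/c = 162 / 310 = 0.523

0.523


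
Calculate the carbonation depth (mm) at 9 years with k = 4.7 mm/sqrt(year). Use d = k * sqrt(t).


depth = k * sqrt(t)
= 4.7 * sqrt(9)
= 14.1 mm

14.1


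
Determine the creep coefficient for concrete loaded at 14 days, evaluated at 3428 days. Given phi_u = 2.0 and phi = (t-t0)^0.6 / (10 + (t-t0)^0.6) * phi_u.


dt = 3428 - 14 = 3414
phi = 3414^0.6 / (10 + 3414^0.6) * 2.0
= 1.859

1.859


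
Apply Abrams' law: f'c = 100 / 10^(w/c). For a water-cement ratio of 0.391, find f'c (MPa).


f'c = 100 / 10^0.391
= 100 / 2.46
= 40.64 MPa

40.64


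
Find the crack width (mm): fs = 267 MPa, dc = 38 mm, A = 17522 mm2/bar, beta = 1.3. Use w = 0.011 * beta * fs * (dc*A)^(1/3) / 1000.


w = 0.011 * beta * fs * (dc * A)^(1/3) / 1000
= 0.011 * 1.3 * 267 * (38 * 17522)^(1/3) / 1000
= 0.333 mm

0.333


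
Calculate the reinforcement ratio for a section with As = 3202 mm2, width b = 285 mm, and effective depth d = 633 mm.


rho = As / (b * d)
= 3202 / (285 * 633)
= 0.0177

0.0177


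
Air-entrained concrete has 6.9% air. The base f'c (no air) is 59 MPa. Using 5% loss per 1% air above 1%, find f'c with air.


Strength loss = (6.9 - 1) * 5 = 29.5%
f'c = 59 * (1 - 29.5/100)
= 41.6 MPa

41.6


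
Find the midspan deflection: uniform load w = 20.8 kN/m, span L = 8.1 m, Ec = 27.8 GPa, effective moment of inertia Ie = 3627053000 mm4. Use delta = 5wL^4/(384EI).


Convert: L = 8.1 m = 8100 mm, Ec = 27.8 GPa = 27800 MPa
delta = 5 * 20.8 * 8100^4 / (384 * 27800 * 3627053000)
= 11.56 mm

11.56


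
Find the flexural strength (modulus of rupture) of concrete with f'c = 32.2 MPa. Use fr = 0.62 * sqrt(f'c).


fr = 0.62 * sqrt(32.2)
= 3.518 MPa

3.518


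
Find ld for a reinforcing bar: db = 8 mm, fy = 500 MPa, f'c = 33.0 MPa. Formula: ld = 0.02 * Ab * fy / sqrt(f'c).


Ab = pi * 8^2 / 4 = 50.265 mm2
ld = 0.02 * 50.265 * 500 / sqrt(33.0)
= 87.5 mm

87.5


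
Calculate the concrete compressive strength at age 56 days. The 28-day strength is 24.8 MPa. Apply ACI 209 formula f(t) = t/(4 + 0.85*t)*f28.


f(56) = 56 / (4 + 0.85 * 56) * 24.8
= 56 / 51.6 * 24.8
= 26.91 MPa

26.91


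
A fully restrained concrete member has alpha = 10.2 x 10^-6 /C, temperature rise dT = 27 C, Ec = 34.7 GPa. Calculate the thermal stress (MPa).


sigma = alpha * dT * Ec
= 10.2e-6 * 27 * 34.7 * 1000
= 9.556 MPa

9.556


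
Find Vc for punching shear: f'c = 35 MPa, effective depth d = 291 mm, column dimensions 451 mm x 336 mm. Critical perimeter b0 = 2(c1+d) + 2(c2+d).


b0 = 2*(451 + 291) + 2*(336 + 291) = 2738 mm
Vc = 0.33 * sqrt(35) * 2738 * 291 / 1000
= 1555.52 kN

1555.52


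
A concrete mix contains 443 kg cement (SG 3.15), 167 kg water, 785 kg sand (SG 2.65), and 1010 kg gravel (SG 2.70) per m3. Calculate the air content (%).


Vol cement = 443 / (3.15 * 1000) = 0.140635 m3
Vol water = 167 / 1000 = 0.167 m3
Vol sand = 785 / (2.65 * 1000) = 0.296226 m3
Vol gravel = 1010 / (2.70 * 1000) = 0.374074 m3
Total solid + water volume = 0.977935 m3
Air = (1 - 0.977935) * 100 = 2.21%

2.21
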